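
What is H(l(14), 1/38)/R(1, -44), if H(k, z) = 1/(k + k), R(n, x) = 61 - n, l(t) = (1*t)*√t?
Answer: √14/23520 ≈ 0.00015908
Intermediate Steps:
l(t) = t^(3/2) (l(t) = t*√t = t^(3/2))
H(k, z) = 1/(2*k)
H(l(14), 1/38)/R(1, -44) = (1/(2*(14^(3/2))))/(61 - 1*1) = (1/(2*((14*√14))))/(61 - 1) = ((√14/196)/2)/60 = (√14/392)*(1/60) = √14/23520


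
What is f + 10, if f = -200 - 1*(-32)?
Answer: -158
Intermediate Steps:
f = -168 (f = -200 + 32 = -168)
f + 10 = -168 + 10 = -158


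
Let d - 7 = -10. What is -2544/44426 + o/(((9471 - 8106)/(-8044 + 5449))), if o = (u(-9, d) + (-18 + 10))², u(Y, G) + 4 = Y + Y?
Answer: -3458679852/2021383 ≈ -1711.0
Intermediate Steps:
d = -3 (d = 7 - 10 = -3)
u(Y, G) = -4 + 2*Y (u(Y, G) = -4 + (Y + Y) = -4 + 2*Y)
o = 900 (o = ((-4 + 2*(-9)) + (-18 + 10))² = ((-4 - 18) - 8)² = (-22 - 8)² = (-30)² = 900)
-2544/44426 + o/(((9471 - 8106)/(-8044 + 5449))) = -2544/44426 + 900/(((9471 - 8106)/(-8044 + 5449))) = -2544*1/44426 + 900/((1365/(-2595))) = -1272/22213 + 900/((1365*(-1/2595))) = -1272/22213 + 900/(-91/173) = -1272/22213 + 900*(-173/91) = -1272/22213 - 155700/91 = -3458679852/2021383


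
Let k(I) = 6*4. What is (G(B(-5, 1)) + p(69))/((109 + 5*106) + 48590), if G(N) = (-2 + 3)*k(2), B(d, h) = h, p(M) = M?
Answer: 93/49229 ≈ 0.0018891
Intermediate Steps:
k(I) = 24
G(N) = 24 (G(N) = (-2 + 3)*24 = 1*24 = 24)
(G(B(-5, 1)) + p(69))/((109 + 5*106) + 48590) = (24 + 69)/((109 + 5*106) + 48590) = 93/((109 + 530) + 48590) = 93/(639 + 48590) = 93/49229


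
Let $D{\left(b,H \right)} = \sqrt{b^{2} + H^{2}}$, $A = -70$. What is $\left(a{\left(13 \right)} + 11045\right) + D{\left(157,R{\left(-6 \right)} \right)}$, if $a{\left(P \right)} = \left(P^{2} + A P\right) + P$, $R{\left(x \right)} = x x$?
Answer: $10317 + \sqrt{25945} \approx 10478.0$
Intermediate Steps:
$R{\left(x \right)} = x^{2}$
$a{\left(P \right)} = P^{2} - 69 P$ ($a{\left(P \right)} = \left(P^{2} - 70 P\right) + P = P^{2} - 69 P$)
$D{\left(b,H \right)} = \sqrt{H^{2} + b^{2}}$
$\left(a{\left(13 \right)} + 11045\right) + D{\left(157,R{\left(-6 \right)} \right)} = \left(13 \left(-69 + 13\right) + 11045\right) + \sqrt{\left(\left(-6\right)^{2}\right)^{2} + 157^{2}} = \left(13 \left(-56\right) + 11045\right) + \sqrt{36^{2} + 24649} = \left(-728 + 11045\right) + \sqrt{1296 + 24649} = 10317 + \sqrt{25945}$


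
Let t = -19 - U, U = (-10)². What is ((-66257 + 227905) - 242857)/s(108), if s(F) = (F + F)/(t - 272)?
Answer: 31752719/216 ≈ 1.4700e+5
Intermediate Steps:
U = 100
t = -119 (t = -19 - 1*100 = -19 - 100 = -119)
s(F) = -2*F/391 (s(F) = (F + F)/(-119 - 272) = (2*F)/(-391) = (2*F)*(-1/391) = -2*F/391)
((-66257 + 227905) - 242857)/s(108) = ((-66257 + 227905) - 242857)/((-2/391*108)) = (161648 - 242857)/(-216/391) = -81209*(-391/216) = 31752719/216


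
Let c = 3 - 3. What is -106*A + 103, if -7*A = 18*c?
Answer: 103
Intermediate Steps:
c = 0
A = 0 (A = -18*0/7 = -1/7*0 = 0)
-106*A + 103 = -106*0 + 103 = 0 + 103 = 103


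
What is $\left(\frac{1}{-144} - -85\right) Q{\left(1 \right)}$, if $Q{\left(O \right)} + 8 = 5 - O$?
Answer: $- \frac{12239}{36} \approx -339.97$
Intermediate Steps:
$Q{\left(O \right)} = -3 - O$ ($Q{\left(O \right)} = -8 - \left(-5 + O\right) = -3 - O$)
$\left(\frac{1}{-144} - -85\right) Q{\left(1 \right)} = \left(\frac{1}{-144} - -85\right) \left(-3 - 1\right) = \left(- \frac{1}{144} + 85\right) \left(-3 - 1\right) = \frac{12239}{144} \left(-4\right) = - \frac{12239}{36}$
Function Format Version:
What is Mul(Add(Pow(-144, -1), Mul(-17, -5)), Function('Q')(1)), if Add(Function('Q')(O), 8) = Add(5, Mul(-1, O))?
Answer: Rational(-12239, 36) ≈ -339.97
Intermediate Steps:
Function('Q')(O) = Add(-3, Mul(-1, O)) (Function('Q')(O) = Add(-8, Add(5, Mul(-1, O))) = Add(-3, Mul(-1, O)))
Mul(Add(Pow(-144, -1), Mul(-17, -5)), Function('Q')(1)) = Mul(Add(Pow(-144, -1), Mul(-17, -5)), Add(-3, Mul(-1, 1))) = Mul(Add(Rational(-1, 144), 85), Add(-3, -1)) = Mul(Rational(12239, 144), -4) = Rational(-12239, 36)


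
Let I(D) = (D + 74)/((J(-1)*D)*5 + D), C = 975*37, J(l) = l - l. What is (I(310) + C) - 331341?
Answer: -45766038/155 ≈ -2.9527e+5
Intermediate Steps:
J(l) = 0
C = 36075
I(D) = (74 + D)/D (I(D) = (D + 74)/((0*D)*5 + D) = (74 + D)/(0*5 + D) = (74 + D)/(0 + D) = (74 + D)/D)
(I(310) + C) - 331341 = ((74 + 310)/310 + 36075) - 331341 = ((1/310)*384 + 36075) - 331341 = (192/155 + 36075) - 331341 = 5591817/155 - 331341 = -45766038/155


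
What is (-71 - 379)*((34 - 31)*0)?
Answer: 0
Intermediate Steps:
(-71 - 379)*((34 - 31)*0) = -1350*0 = -450*0 = 0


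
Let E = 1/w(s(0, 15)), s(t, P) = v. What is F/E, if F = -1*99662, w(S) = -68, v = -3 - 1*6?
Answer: 6777016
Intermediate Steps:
v = -9 (v = -3 - 6 = -9)
s(t, P) = -9
E = -1/68 (E = 1/(-68) = -1/68 ≈ -0.014706)
F = -99662
F/E = -99662/(-1/68) = -99662*(-68) = 6777016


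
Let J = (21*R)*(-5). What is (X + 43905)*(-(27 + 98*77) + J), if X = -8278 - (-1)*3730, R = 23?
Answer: -393097716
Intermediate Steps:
X = -4548 (X = -8278 - 1*(-3730) = -8278 + 3730 = -4548)
J = -2415 (J = (21*23)*(-5) = 483*(-5) = -2415)
(X + 43905)*(-(27 + 98*77) + J) = (-4548 + 43905)*(-(27 + 98*77) - 2415) = 39357*(-(27 + 7546) - 2415) = 39357*(-1*7573 - 2415) = 39357*(-7573 - 2415) = 39357*(-9988) = -393097716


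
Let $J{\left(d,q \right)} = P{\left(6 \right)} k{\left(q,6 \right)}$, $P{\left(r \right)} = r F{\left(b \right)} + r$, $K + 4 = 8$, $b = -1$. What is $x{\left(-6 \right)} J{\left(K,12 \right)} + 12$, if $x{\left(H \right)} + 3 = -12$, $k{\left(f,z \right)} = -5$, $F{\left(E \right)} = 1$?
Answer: $912$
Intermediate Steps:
$K = 4$ ($K = -4 + 8 = 4$)
$P{\left(r \right)} = 2 r$ ($P{\left(r \right)} = r 1 + r = r + r = 2 r$)
$x{\left(H \right)} = -15$ ($x{\left(H \right)} = -3 - 12 = -15$)
$J{\left(d,q \right)} = -60$ ($J{\left(d,q \right)} = 2 \cdot 6 \left(-5\right) = 12 \left(-5\right) = -60$)
$x{\left(-6 \right)} J{\left(K,12 \right)} + 12 = \left(-15\right) \left(-60\right) + 12 = 900 + 12 = 912$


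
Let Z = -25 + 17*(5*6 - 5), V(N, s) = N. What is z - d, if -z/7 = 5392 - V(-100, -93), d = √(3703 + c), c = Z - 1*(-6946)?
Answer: -38444 - √11049 ≈ -38549.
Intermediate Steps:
Z = 400 (Z = -25 + 17*(30 - 5) = -25 + 17*25 = -25 + 425 = 400)
c = 7346 (c = 400 - 1*(-6946) = 400 + 6946 = 7346)
d = √11049 (d = √(3703 + 7346) = √11049 ≈ 105.11)
z = -38444 (z = -7*(5392 - 1*(-100)) = -7*(5392 + 100) = -7*5492 = -38444)
z - d = -38444 - √11049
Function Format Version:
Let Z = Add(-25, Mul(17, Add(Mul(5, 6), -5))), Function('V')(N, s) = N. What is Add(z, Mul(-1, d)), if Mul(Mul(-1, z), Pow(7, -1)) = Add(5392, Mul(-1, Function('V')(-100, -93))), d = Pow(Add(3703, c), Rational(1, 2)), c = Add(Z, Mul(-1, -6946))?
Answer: Add(-38444, Mul(-1, Pow(11049, Rational(1, 2)))) ≈ -38549.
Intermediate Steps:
Z = 400 (Z = Add(-25, Mul(17, Add(30, -5))) = Add(-25, Mul(17, 25)) = Add(-25, 425) = 400)
c = 7346 (c = Add(400, Mul(-1, -6946)) = Add(400, 6946) = 7346)
d = Pow(11049, Rational(1, 2)) (d = Pow(Add(3703, 7346), Rational(1, 2)) = Pow(11049, Rational(1, 2)) ≈ 105.11)
z = -38444 (z = Mul(-7, Add(5392, Mul(-1, -100))) = Mul(-7, Add(5392, 100)) = Mul(-7, 5492) = -38444)
Add(z, Mul(-1, d)) = Add(-38444, Mul(-1, Pow(11049, Rational(1, 2))))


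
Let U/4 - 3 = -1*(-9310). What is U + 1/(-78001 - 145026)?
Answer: 8308201803/223027 ≈ 37252.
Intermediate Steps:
U = 37252 (U = 12 + 4*(-1*(-9310)) = 12 + 4*9310 = 12 + 37240 = 37252)
U + 1/(-78001 - 145026) = 37252 + 1/(-78001 - 145026) = 37252 + 1/(-223027) = 37252 - 1/223027 = 8308201803/223027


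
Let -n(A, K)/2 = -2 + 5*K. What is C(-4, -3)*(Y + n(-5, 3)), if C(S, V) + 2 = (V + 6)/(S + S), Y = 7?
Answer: 361/8 ≈ 45.125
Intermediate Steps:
C(S, V) = -2 + (6 + V)/(2*S) (C(S, V) = -2 + (V + 6)/(S + S) = -2 + (6 + V)/((2*S)) = -2 + (6 + V)*(1/(2*S)) = -2 + (6 + V)/(2*S))
n(A, K) = 4 - 10*K (n(A, K) = -2*(-2 + 5*K) = 4 - 10*K)
C(-4, -3)*(Y + n(-5, 3)) = ((½)*(6 - 3 - 4*(-4))/(-4))*(7 + (4 - 10*3)) = ((½)*(-¼)*(6 - 3 + 16))*(7 + (4 - 30)) = ((½)*(-¼)*19)*(7 - 26) = -19/8*(-19) = 361/8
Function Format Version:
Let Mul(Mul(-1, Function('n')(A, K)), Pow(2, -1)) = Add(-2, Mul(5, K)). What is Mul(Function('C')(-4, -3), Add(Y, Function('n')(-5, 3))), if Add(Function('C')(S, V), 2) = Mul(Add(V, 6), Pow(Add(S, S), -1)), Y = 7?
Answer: Rational(361, 8) ≈ 45.125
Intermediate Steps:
Function('C')(S, V) = Add(-2, Mul(Rational(1, 2), Pow(S, -1), Add(6, V))) (Function('C')(S, V) = Add(-2, Mul(Add(V, 6), Pow(Add(S, S), -1))) = Add(-2, Mul(Add(6, V), Pow(Mul(2, S), -1))) = Add(-2, Mul(Add(6, V), Mul(Rational(1, 2), Pow(S, -1)))) = Add(-2, Mul(Rational(1, 2), Pow(S, -1), Add(6, V))))
Function('n')(A, K) = Add(4, Mul(-10, K)) (Function('n')(A, K) = Mul(-2, Add(-2, Mul(5, K))) = Add(4, Mul(-10, K)))
Mul(Function('C')(-4, -3), Add(Y, Function('n')(-5, 3))) = Mul(Mul(Rational(1, 2), Pow(-4, -1), Add(6, -3, Mul(-4, -4))), Add(7, Add(4, Mul(-10, 3)))) = Mul(Mul(Rational(1, 2), Rational(-1, 4), Add(6, -3, 16)), Add(7, Add(4, -30))) = Mul(Mul(Rational(1, 2), Rational(-1, 4), 19), Add(7, -26)) = Mul(Rational(-19, 8), -19) = Rational(361, 8)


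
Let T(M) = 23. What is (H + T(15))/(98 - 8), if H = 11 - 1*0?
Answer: 17/45 ≈ 0.37778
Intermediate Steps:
H = 11 (H = 11 + 0 = 11)
(H + T(15))/(98 - 8) = (11 + 23)/(98 - 8) = 34/90 = 34*(1/90) = 17/45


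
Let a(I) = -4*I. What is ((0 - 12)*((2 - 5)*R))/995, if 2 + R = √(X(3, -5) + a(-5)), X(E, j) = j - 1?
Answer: -72/995 + 36*√14/995 ≈ 0.063015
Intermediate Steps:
X(E, j) = -1 + j
R = -2 + √14 (R = -2 + √((-1 - 5) - 4*(-5)) = -2 + √(-6 + 20) = -2 + √14 ≈ 1.7417)
((0 - 12)*((2 - 5)*R))/995 = ((0 - 12)*((2 - 5)*(-2 + √14)))/995 = -(-36)*(-2 + √14)*(1/995) = -12*(6 - 3*√14)*(1/995) = (-72 + 36*√14)*(1/995) = -72/995 + 36*√14/995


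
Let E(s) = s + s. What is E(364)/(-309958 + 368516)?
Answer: 364/29279 ≈ 0.012432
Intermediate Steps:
E(s) = 2*s
E(364)/(-309958 + 368516) = (2*364)/(-309958 + 368516) = 728/58558 = 728*(1/58558) = 364/29279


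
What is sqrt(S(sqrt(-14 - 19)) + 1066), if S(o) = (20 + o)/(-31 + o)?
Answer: sqrt((33026 - 1067*I*sqrt(33))/(31 - I*sqrt(33))) ≈ 32.641 - 0.0045*I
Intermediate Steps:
S(o) = (20 + o)/(-31 + o)
sqrt(S(sqrt(-14 - 19)) + 1066) = sqrt((20 + sqrt(-14 - 19))/(-31 + sqrt(-14 - 19)) + 1066) = sqrt((20 + sqrt(-33))/(-31 + sqrt(-33)) + 1066) = sqrt((20 + I*sqrt(33))/(-31 + I*sqrt(33)) + 1066) = sqrt(1066 + (20 + I*sqrt(33))/(-31 + I*sqrt(33)))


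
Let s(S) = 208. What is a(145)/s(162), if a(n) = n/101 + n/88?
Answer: 27405/1848704 ≈ 0.014824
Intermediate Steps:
a(n) = 189*n/8888 (a(n) = n*(1/101) + n*(1/88) = n/101 + n/88 = 189*n/8888)
a(145)/s(162) = ((189/8888)*145)/208 = (27405/8888)*(1/208) = 27405/1848704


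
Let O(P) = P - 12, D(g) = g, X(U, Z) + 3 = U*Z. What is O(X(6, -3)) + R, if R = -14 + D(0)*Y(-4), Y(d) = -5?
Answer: -47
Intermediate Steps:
X(U, Z) = -3 + U*Z
R = -14 (R = -14 + 0*(-5) = -14 + 0 = -14)
O(P) = -12 + P
O(X(6, -3)) + R = (-12 + (-3 + 6*(-3))) - 14 = (-12 + (-3 - 18)) - 14 = (-12 - 21) - 14 = -33 - 14 = -47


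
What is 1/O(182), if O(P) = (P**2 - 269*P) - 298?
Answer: -1/16132 ≈ -6.1989e-5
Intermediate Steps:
O(P) = -298 + P**2 - 269*P
1/O(182) = 1/(-298 + 182**2 - 269*182) = 1/(-298 + 33124 - 48958) = 1/(-16132) = -1/16132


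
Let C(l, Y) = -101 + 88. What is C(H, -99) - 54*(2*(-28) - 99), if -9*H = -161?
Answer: 8357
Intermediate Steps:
H = 161/9 (H = -1/9*(-161) = 161/9 ≈ 17.889)
C(l, Y) = -13
C(H, -99) - 54*(2*(-28) - 99) = -13 - 54*(2*(-28) - 99) = -13 - 54*(-56 - 99) = -13 - 54*(-155) = -13 - 1*(-8370) = -13 + 8370 = 8357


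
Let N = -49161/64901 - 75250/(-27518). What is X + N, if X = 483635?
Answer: 431874694156391/892972859 ≈ 4.8364e+5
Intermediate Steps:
N = 1765493926/892972859 (N = -49161*1/64901 - 75250*(-1/27518) = -49161/64901 + 37625/13759 = 1765493926/892972859 ≈ 1.9771)
X + N = 483635 + 1765493926/892972859 = 431874694156391/892972859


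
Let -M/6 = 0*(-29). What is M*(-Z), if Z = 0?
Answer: 0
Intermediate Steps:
M = 0 (M = -0*(-29) = -6*0 = 0)
M*(-Z) = 0*(-1*0) = 0*0 = 0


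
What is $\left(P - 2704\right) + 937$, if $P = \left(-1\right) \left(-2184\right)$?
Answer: $417$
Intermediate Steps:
$P = 2184$
$\left(P - 2704\right) + 937 = \left(2184 - 2704\right) + 937 = -520 + 937 = 417$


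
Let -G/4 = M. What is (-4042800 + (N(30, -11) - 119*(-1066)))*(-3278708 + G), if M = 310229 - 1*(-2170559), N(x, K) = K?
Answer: 51697916080020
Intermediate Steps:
M = 2480788 (M = 310229 + 2170559 = 2480788)
G = -9923152 (G = -4*2480788 = -9923152)
(-4042800 + (N(30, -11) - 119*(-1066)))*(-3278708 + G) = (-4042800 + (-11 - 119*(-1066)))*(-3278708 - 9923152) = (-4042800 + (-11 + 126854))*(-13201860) = (-4042800 + 126843)*(-13201860) = -3915957*(-13201860) = 51697916080020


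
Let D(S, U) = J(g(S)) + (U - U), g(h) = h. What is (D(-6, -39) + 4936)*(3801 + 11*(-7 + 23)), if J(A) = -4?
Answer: 19614564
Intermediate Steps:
D(S, U) = -4 (D(S, U) = -4 + (U - U) = -4 + 0 = -4)
(D(-6, -39) + 4936)*(3801 + 11*(-7 + 23)) = (-4 + 4936)*(3801 + 11*(-7 + 23)) = 4932*(3801 + 11*16) = 4932*(3801 + 176) = 4932*3977 = 19614564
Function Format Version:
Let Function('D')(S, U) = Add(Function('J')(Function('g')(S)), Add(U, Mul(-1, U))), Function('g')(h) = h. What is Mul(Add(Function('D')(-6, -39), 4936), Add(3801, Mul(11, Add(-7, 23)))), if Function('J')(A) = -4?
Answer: 19614564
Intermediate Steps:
Function('D')(S, U) = -4 (Function('D')(S, U) = Add(-4, Add(U, Mul(-1, U))) = Add(-4, 0) = -4)
Mul(Add(Function('D')(-6, -39), 4936), Add(3801, Mul(11, Add(-7, 23)))) = Mul(Add(-4, 4936), Add(3801, Mul(11, Add(-7, 23)))) = Mul(4932, Add(3801, Mul(11, 16))) = Mul(4932, Add(3801, 176)) = Mul(4932, 3977) = 19614564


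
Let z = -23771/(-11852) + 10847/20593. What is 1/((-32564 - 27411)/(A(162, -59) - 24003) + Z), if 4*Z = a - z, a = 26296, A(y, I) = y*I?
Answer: 32764696273584/215432922062417449 ≈ 0.00015209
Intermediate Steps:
A(y, I) = I*y
z = 618074847/244068236 (z = -23771*(-1/11852) + 10847*(1/20593) = 23771/11852 + 10847/20593 = 618074847/244068236 ≈ 2.5324)
Z = 6417400259009/976272944 (Z = (26296 - 1*618074847/244068236)/4 = (26296 - 618074847/244068236)/4 = (¼)*(6417400259009/244068236) = 6417400259009/976272944 ≈ 6573.4)
1/((-32564 - 27411)/(A(162, -59) - 24003) + Z) = 1/((-32564 - 27411)/(-59*162 - 24003) + 6417400259009/976272944) = 1/(-59975/(-9558 - 24003) + 6417400259009/976272944) = 1/(-59975/(-33561) + 6417400259009/976272944) = 1/(-59975*(-1/33561) + 6417400259009/976272944) = 1/(59975/33561 + 6417400259009/976272944) = 1/(215432922062417449/32764696273584) = 32764696273584/215432922062417449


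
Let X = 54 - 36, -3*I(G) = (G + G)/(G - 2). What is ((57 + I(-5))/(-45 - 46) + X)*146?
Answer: 4848806/1911 ≈ 2537.3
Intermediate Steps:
I(G) = -2*G/(3*(-2 + G)) (I(G) = -(G + G)/(3*(G - 2)) = -2*G/(3*(-2 + G)))
X = 18
((57 + I(-5))/(-45 - 46) + X)*146 = ((57 - 2*(-5)/(-6 + 3*(-5)))/(-45 - 46) + 18)*146 = ((57 - 2*(-5)/(-6 - 15))/(-91) + 18)*146 = ((57 - 2*(-5)/(-21))*(-1/91) + 18)*146 = ((57 - 2*(-5)*(-1/21))*(-1/91) + 18)*146 = ((57 - 10/21)*(-1/91) + 18)*146 = ((1187/21)*(-1/91) + 18)*146 = (-1187/1911 + 18)*146 = (33211/1911)*146 = 4848806/1911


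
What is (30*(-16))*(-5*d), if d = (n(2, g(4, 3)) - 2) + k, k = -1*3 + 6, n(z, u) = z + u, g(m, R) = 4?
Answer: 16800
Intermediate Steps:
n(z, u) = u + z
k = 3 (k = -3 + 6 = 3)
d = 7 (d = ((4 + 2) - 2) + 3 = (6 - 2) + 3 = 4 + 3 = 7)
(30*(-16))*(-5*d) = (30*(-16))*(-5*7) = -480*(-35) = 16800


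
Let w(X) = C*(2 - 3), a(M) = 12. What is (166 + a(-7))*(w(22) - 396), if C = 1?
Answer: -70666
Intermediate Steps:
w(X) = -1 (w(X) = 1*(2 - 3) = 1*(-1) = -1)
(166 + a(-7))*(w(22) - 396) = (166 + 12)*(-1 - 396) = 178*(-397) = -70666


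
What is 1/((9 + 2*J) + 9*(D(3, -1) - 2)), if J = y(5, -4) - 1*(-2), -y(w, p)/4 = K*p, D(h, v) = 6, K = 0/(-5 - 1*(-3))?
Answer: 1/49 ≈ 0.020408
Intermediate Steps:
K = 0 (K = 0/(-5 + 3) = 0/(-2) = 0*(-1/2) = 0)
y(w, p) = 0 (y(w, p) = -0*p = -4*0 = 0)
J = 2 (J = 0 - 1*(-2) = 0 + 2 = 2)
1/((9 + 2*J) + 9*(D(3, -1) - 2)) = 1/((9 + 2*2) + 9*(6 - 2)) = 1/((9 + 4) + 9*4) = 1/(13 + 36) = 1/49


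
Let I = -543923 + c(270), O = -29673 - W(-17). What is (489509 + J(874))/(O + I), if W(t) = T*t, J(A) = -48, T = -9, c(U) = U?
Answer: -489461/573479 ≈ -0.85349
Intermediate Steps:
W(t) = -9*t
O = -29826 (O = -29673 - (-9)*(-17) = -29673 - 1*153 = -29673 - 153 = -29826)
I = -543653 (I = -543923 + 270 = -543653)
(489509 + J(874))/(O + I) = (489509 - 48)/(-29826 - 543653) = 489461/(-573479) = 489461*(-1/573479) = -489461/573479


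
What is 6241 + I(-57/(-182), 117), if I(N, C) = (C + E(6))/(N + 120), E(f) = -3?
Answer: 45559975/7299 ≈ 6241.9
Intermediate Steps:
I(N, C) = (-3 + C)/(120 + N) (I(N, C) = (C - 3)/(N + 120) = (-3 + C)/(120 + N))
6241 + I(-57/(-182), 117) = 6241 + (-3 + 117)/(120 - 57/(-182)) = 6241 + 114/(120 - 57*(-1/182)) = 6241 + 114/(120 + 57/182) = 6241 + 114/(21897/182) = 6241 + (182/21897)*114 = 6241 + 6916/7299 = 45559975/7299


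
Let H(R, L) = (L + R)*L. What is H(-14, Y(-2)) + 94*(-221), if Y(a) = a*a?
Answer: -20814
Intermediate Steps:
Y(a) = a²
H(R, L) = L*(L + R)
H(-14, Y(-2)) + 94*(-221) = (-2)²*((-2)² - 14) + 94*(-221) = 4*(4 - 14) - 20774 = 4*(-10) - 20774 = -40 - 20774 = -20814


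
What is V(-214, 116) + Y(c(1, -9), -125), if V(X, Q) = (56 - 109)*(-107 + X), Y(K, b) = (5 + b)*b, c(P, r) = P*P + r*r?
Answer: 32013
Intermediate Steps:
c(P, r) = P**2 + r**2
Y(K, b) = b*(5 + b)
V(X, Q) = 5671 - 53*X (V(X, Q) = -53*(-107 + X) = 5671 - 53*X)
V(-214, 116) + Y(c(1, -9), -125) = (5671 - 53*(-214)) - 125*(5 - 125) = (5671 + 11342) - 125*(-120) = 17013 + 15000 = 32013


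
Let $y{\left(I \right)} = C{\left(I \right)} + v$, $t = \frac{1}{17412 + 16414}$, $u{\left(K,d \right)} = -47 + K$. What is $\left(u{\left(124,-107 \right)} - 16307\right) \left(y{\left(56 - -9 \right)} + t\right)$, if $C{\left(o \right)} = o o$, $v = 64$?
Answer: $- \frac{1177321887225}{16913} \approx -6.961 \cdot 10^{7}$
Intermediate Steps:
$t = \frac{1}{33826} \approx 2.9563 \cdot 10^{-5}$
$C{\left(o \right)} = o^{2}$
$y{\left(I \right)} = 64 + I^{2}$ ($y{\left(I \right)} = I^{2} + 64 = 64 + I^{2}$)
$\left(u{\left(124,-107 \right)} - 16307\right) \left(y{\left(56 - -9 \right)} + t\right) = \left(\left(-47 + 124\right) - 16307\right) \left(\left(64 + \left(56 - -9\right)^{2}\right) + \frac{1}{33826}\right) = \left(77 - 16307\right) \left(\left(64 + \left(56 + 9\right)^{2}\right) + \frac{1}{33826}\right) = - 16230 \left(\left(64 + 65^{2}\right) + \frac{1}{33826}\right) = - 16230 \left(\left(64 + 4225\right) + \frac{1}{33826}\right) = - 16230 \left(4289 + \frac{1}{33826}\right) = \left(-16230\right) \frac{145079715}{33826} = - \frac{1177321887225}{16913}$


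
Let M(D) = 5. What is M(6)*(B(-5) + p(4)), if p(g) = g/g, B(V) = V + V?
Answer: -45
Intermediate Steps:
B(V) = 2*V
p(g) = 1
M(6)*(B(-5) + p(4)) = 5*(2*(-5) + 1) = 5*(-10 + 1) = 5*(-9) = -45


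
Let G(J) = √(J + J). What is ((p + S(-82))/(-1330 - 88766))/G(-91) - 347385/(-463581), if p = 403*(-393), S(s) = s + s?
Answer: 115795/154527 - 22649*I*√182/2342496 ≈ 0.74935 - 0.13044*I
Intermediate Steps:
G(J) = √2*√J (G(J) = √(2*J) = √2*√J)
S(s) = 2*s
p = -158379
((p + S(-82))/(-1330 - 88766))/G(-91) - 347385/(-463581) = ((-158379 + 2*(-82))/(-1330 - 88766))/((√2*√(-91))) - 347385/(-463581) = ((-158379 - 164)/(-90096))/((√2*(I*√91))) - 347385*(-1/463581) = (-158543*(-1/90096))/((I*√182)) + 115795/154527 = 158543*(-I*√182/182)/90096 + 115795/154527 = -22649*I*√182/2342496 + 115795/154527 = 115795/154527 - 22649*I*√182/2342496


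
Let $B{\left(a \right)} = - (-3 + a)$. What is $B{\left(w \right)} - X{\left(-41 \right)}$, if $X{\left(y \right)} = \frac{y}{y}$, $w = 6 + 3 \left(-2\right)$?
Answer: $2$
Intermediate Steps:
$w = 0$ ($w = 6 - 6 = 0$)
$B{\left(a \right)} = 3 - a$
$X{\left(y \right)} = 1$
$B{\left(w \right)} - X{\left(-41 \right)} = \left(3 - 0\right) - 1 = \left(3 + 0\right) - 1 = 3 - 1 = 2$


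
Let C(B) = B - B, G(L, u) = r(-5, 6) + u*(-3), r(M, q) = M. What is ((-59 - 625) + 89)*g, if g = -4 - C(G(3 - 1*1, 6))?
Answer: 2380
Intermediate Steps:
G(L, u) = -5 - 3*u (G(L, u) = -5 + u*(-3) = -5 - 3*u)
C(B) = 0
g = -4 (g = -4 - 1*0 = -4 + 0 = -4)
((-59 - 625) + 89)*g = ((-59 - 625) + 89)*(-4) = (-684 + 89)*(-4) = -595*(-4) = 2380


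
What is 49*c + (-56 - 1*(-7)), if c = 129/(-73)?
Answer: -9898/73 ≈ -135.59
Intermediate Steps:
c = -129/73 (c = 129*(-1/73) = -129/73 ≈ -1.7671)
49*c + (-56 - 1*(-7)) = 49*(-129/73) + (-56 - 1*(-7)) = -6321/73 + (-56 + 7) = -6321/73 - 49 = -9898/73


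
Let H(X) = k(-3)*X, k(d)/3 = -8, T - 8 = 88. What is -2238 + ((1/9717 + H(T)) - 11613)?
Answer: -156978134/9717 ≈ -16155.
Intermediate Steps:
T = 96 (T = 8 + 88 = 96)
k(d) = -24 (k(d) = 3*(-8) = -24)
H(X) = -24*X
-2238 + ((1/9717 + H(T)) - 11613) = -2238 + ((1/9717 - 24*96) - 11613) = -2238 + ((1/9717 - 2304) - 11613) = -2238 + (-22387967/9717 - 11613) = -2238 - 135231488/9717 = -156978134/9717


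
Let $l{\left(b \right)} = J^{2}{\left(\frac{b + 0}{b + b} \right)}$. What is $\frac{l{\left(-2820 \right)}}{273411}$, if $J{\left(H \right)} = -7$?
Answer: $\frac{49}{273411} \approx 0.00017922$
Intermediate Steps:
$l{\left(b \right)} = 49$ ($l{\left(b \right)} = \left(-7\right)^{2} = 49$)
$\frac{l{\left(-2820 \right)}}{273411} = \frac{49}{273411}$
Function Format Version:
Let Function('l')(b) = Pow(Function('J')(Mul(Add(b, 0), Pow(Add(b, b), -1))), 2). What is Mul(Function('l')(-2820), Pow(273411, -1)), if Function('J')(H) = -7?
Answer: Rational(49, 273411) ≈ 0.00017922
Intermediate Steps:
Function('l')(b) = 49 (Function('l')(b) = Pow(-7, 2) = 49)
Mul(Function('l')(-2820), Pow(273411, -1)) = Mul(49, Pow(273411, -1)) = Mul(49, Rational(1, 273411)) = Rational(49, 273411)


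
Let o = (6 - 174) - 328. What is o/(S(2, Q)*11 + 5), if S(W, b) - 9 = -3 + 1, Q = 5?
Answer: -248/41 ≈ -6.0488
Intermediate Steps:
S(W, b) = 7 (S(W, b) = 9 + (-3 + 1) = 9 - 2 = 7)
o = -496 (o = -168 - 328 = -496)
o/(S(2, Q)*11 + 5) = -496/(7*11 + 5) = -496/(77 + 5) = -496/82 = -496*1/82 = -248/41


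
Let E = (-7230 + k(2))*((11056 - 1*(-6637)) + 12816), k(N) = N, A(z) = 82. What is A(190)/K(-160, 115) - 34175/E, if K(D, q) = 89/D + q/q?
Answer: 2893212388665/15656852692 ≈ 184.79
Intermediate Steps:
K(D, q) = 1 + 89/D (K(D, q) = 89/D + 1 = 1 + 89/D)
E = -220519052 (E = (-7230 + 2)*((11056 - 1*(-6637)) + 12816) = -7228*((11056 + 6637) + 12816) = -7228*(17693 + 12816) = -7228*30509 = -220519052)
A(190)/K(-160, 115) - 34175/E = 82/(((89 - 160)/(-160))) - 34175/(-220519052) = 82/((-1/160*(-71))) - 34175*(-1/220519052) = 82/(71/160) + 34175/220519052 = 82*(160/71) + 34175/220519052 = 13120/71 + 34175/220519052 = 2893212388665/15656852692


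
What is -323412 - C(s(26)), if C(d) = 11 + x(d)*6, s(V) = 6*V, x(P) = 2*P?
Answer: -325295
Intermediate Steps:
C(d) = 11 + 12*d (C(d) = 11 + (2*d)*6 = 11 + 12*d)
-323412 - C(s(26)) = -323412 - (11 + 12*(6*26)) = -323412 - (11 + 12*156) = -323412 - (11 + 1872) = -323412 - 1*1883 = -323412 - 1883 = -325295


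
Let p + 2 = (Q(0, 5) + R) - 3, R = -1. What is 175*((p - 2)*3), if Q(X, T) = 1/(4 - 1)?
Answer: -4025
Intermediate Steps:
Q(X, T) = 1/3
p = -17/3 (p = -2 + ((1/3 - 1) - 3) = -2 + (-2/3 - 3) = -2 - 11/3 = -17/3 ≈ -5.6667)
175*((p - 2)*3) = 175*((-17/3 - 2)*3) = 175*(-23/3*3) = 175*(-23) = -4025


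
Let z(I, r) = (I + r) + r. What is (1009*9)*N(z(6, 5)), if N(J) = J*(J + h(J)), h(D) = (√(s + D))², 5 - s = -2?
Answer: 5666544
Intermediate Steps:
s = 7 (s = 5 - 1*(-2) = 5 + 2 = 7)
h(D) = 7 + D (h(D) = (√(7 + D))² = 7 + D)
z(I, r) = I + 2*r
N(J) = J*(7 + 2*J) (N(J) = J*(J + (7 + J)) = J*(7 + 2*J))
(1009*9)*N(z(6, 5)) = (1009*9)*((6 + 2*5)*(7 + 2*(6 + 2*5))) = 9081*((6 + 10)*(7 + 2*(6 + 10))) = 9081*(16*(7 + 2*16)) = 9081*(16*(7 + 32)) = 9081*(16*39) = 9081*624 = 5666544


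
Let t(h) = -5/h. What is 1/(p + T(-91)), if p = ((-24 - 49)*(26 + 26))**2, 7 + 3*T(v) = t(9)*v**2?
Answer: 27/389018164 ≈ 6.9405e-8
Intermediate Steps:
T(v) = -7/3 - 5*v**2/27 (T(v) = -7/3 + ((-5/9)*v**2)/3 = -7/3 + ((-5*1/9)*v**2)/3 = -7/3 + (-5*v**2/9)/3 = -7/3 - 5*v**2/27)
p = 14409616 (p = (-73*52)**2 = (-3796)**2 = 14409616)
1/(p + T(-91)) = 1/(14409616 + (-7/3 - 5/27*(-91)**2)) = 1/(14409616 + (-7/3 - 5/27*8281)) = 1/(14409616 + (-7/3 - 41405/27)) = 1/(14409616 - 41468/27) = 1/(389018164/27) = 27/389018164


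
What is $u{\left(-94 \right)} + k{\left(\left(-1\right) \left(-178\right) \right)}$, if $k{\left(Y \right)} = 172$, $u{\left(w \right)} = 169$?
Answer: $341$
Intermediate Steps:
$u{\left(-94 \right)} + k{\left(\left(-1\right) \left(-178\right) \right)} = 169 + 172 = 341$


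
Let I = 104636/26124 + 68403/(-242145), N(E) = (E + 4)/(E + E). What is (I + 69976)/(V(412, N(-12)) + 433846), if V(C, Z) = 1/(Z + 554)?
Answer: 973773278729194/6037000809751955 ≈ 0.16130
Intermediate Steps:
N(E) = (4 + E)/(2*E) (N(E) = (4 + E)/((2*E)) = (4 + E)*(1/(2*E)) = (4 + E)/(2*E))
V(C, Z) = 1/(554 + Z)
I = 31150958/8367455 (I = 104636*(1/26124) + 68403*(-1/242145) = 3737/933 - 22801/80715 = 31150958/8367455 ≈ 3.7229)
(I + 69976)/(V(412, N(-12)) + 433846) = (31150958/8367455 + 69976)/(1/(554 + (½)*(4 - 12)/(-12)) + 433846) = 585552182038/(8367455*(1/(554 + (½)*(-1/12)*(-8)) + 433846)) = 585552182038/(8367455*(1/(554 + ⅓) + 433846)) = 585552182038/(8367455*(1/(1663/3) + 433846)) = 585552182038/(8367455*(3/1663 + 433846)) = 585552182038/(8367455*(721485901/1663)) = (585552182038/8367455)*(1663/721485901) = 973773278729194/6037000809751955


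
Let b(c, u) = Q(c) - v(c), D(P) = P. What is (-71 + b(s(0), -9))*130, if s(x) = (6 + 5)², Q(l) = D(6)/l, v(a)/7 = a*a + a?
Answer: -1626559870/121 ≈ -1.3443e+7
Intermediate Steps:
v(a) = 7*a + 7*a² (v(a) = 7*(a*a + a) = 7*(a² + a) = 7*(a + a²) = 7*a + 7*a²)
Q(l) = 6/l
s(x) = 121 (s(x) = 11² = 121)
b(c, u) = 6/c - 7*c*(1 + c)
(-71 + b(s(0), -9))*130 = (-71 + (6 - 7*121²*(1 + 121))/121)*130 = (-71 + (6 - 7*14641*122)/121)*130 = (-71 + (6 - 12503414)/121)*130 = (-71 + (1/121)*(-12503408))*130 = (-71 - 12503408/121)*130 = -12511999/121*130 = -1626559870/121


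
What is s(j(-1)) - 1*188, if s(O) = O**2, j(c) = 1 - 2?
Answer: -187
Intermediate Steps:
j(c) = -1
s(j(-1)) - 1*188 = (-1)**2 - 1*188 = 1 - 188 = -187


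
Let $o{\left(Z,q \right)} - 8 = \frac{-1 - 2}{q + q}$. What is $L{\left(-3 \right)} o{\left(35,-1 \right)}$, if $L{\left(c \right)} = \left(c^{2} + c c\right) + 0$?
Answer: $171$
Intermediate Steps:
$L{\left(c \right)} = 2 c^{2}$ ($L{\left(c \right)} = \left(c^{2} + c^{2}\right) + 0 = 2 c^{2} + 0 = 2 c^{2}$)
$o{\left(Z,q \right)} = 8 - \frac{3}{2 q}$ ($o{\left(Z,q \right)} = 8 + \frac{-1 - 2}{q + q} = 8 - \frac{3}{2 q}$)
$L{\left(-3 \right)} o{\left(35,-1 \right)} = 2 \left(-3\right)^{2} \left(8 - \frac{3}{2 \left(-1\right)}\right) = 2 \cdot 9 \left(8 - - \frac{3}{2}\right) = 18 \left(8 + \frac{3}{2}\right) = 18 \cdot \frac{19}{2} = 171$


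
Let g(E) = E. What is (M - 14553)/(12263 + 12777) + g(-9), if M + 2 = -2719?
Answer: -121317/12520 ≈ -9.6898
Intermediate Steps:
M = -2721 (M = -2 - 2719 = -2721)
(M - 14553)/(12263 + 12777) + g(-9) = (-2721 - 14553)/(12263 + 12777) - 9 = -17274/25040 - 9 = -17274*1/25040 - 9 = -8637/12520 - 9 = -121317/12520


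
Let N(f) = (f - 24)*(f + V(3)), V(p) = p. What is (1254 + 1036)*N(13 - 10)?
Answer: -288540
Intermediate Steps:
N(f) = (-24 + f)*(3 + f) (N(f) = (f - 24)*(f + 3) = (-24 + f)*(3 + f))
(1254 + 1036)*N(13 - 10) = (1254 + 1036)*(-72 + (13 - 10)² - 21*(13 - 10)) = 2290*(-72 + 3² - 21*3) = 2290*(-72 + 9 - 63) = 2290*(-126) = -288540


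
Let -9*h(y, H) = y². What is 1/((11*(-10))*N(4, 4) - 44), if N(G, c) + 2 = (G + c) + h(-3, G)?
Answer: -1/594 ≈ -0.0016835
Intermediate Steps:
h(y, H) = -y²/9
N(G, c) = -3 + G + c (N(G, c) = -2 + ((G + c) - ⅑*(-3)²) = -2 + ((G + c) - ⅑*9) = -2 + ((G + c) - 1) = -2 + (-1 + G + c) = -3 + G + c)
1/((11*(-10))*N(4, 4) - 44) = 1/((11*(-10))*(-3 + 4 + 4) - 44) = 1/(-110*5 - 44) = 1/(-550 - 44) = 1/(-594) = -1/594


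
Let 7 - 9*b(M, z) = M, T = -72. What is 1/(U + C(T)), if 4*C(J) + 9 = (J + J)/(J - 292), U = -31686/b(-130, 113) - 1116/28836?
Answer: -39944268/83233942115 ≈ -0.00047990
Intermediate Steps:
b(M, z) = 7/9 - M/9
U = -228428621/109737 (U = -31686/(7/9 - ⅑*(-130)) - 1116/28836 = -31686/(7/9 + 130/9) - 1116*1/28836 = -31686/137/9 - 31/801 = -31686*9/137 - 31/801 = -285174/137 - 31/801 = -228428621/109737 ≈ -2081.6)
C(J) = -9/4 + J/(2*(-292 + J)) (C(J) = -9/4 + ((J + J)/(J - 292))/4 = -9/4 + ((2*J)/(-292 + J))/4 = -9/4 + (2*J/(-292 + J))/4 = -9/4 + J/(2*(-292 + J)))
1/(U + C(T)) = 1/(-228428621/109737 + (2628 - 7*(-72))/(4*(-292 - 72))) = 1/(-228428621/109737 + (¼)*(2628 + 504)/(-364)) = 1/(-228428621/109737 + (¼)*(-1/364)*3132) = 1/(-228428621/109737 - 783/364) = 1/(-83233942115/39944268) = -39944268/83233942115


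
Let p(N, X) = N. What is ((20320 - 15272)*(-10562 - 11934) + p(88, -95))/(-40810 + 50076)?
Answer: -56779860/4633 ≈ -12256.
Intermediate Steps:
((20320 - 15272)*(-10562 - 11934) + p(88, -95))/(-40810 + 50076) = ((20320 - 15272)*(-10562 - 11934) + 88)/(-40810 + 50076) = (5048*(-22496) + 88)/9266 = (-113559808 + 88)*(1/9266) = -113559720*1/9266 = -56779860/4633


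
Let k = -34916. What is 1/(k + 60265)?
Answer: 1/25349 ≈ 3.9449e-5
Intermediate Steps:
1/(k + 60265) = 1/(-34916 + 60265) = 1/25349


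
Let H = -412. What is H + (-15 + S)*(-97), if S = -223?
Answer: 22674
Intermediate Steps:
H + (-15 + S)*(-97) = -412 + (-15 - 223)*(-97) = -412 - 238*(-97) = -412 + 23086 = 22674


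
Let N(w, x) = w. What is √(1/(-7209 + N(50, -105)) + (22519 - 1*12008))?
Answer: 2*√134675551858/7159 ≈ 102.52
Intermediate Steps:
√(1/(-7209 + N(50, -105)) + (22519 - 1*12008)) = √(1/(-7209 + 50) + (22519 - 1*12008)) = √(1/(-7159) + (22519 - 12008)) = √(-1/7159 + 10511) = √(75248248/7159) = 2*√134675551858/7159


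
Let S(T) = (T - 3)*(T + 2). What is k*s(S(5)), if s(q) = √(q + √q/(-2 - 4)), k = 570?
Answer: 95*√(504 - 6*√14) ≈ 2084.7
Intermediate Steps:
S(T) = (-3 + T)*(2 + T)
s(q) = √(q - √q/6) (s(q) = √(q + √q/(-6)) = √(q - √q/6))
k*s(S(5)) = 570*(√(-6*√(-6 + 5² - 1*5) + 36*(-6 + 5² - 1*5))/6) = 570*(√(-6*√(-6 + 25 - 5) + 36*(-6 + 25 - 5))/6) = 570*(√(-6*√14 + 36*14)/6) = 570*(√(-6*√14 + 504)/6) = 570*(√(504 - 6*√14)/6) = 95*√(504 - 6*√14)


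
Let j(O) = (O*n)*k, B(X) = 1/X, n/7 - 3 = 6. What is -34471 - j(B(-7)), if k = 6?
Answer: -34417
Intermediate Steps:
n = 63 (n = 21 + 7*6 = 21 + 42 = 63)
B(X) = 1/X
j(O) = 378*O (j(O) = (O*63)*6 = (63*O)*6 = 378*O)
-34471 - j(B(-7)) = -34471 - 378/(-7) = -34471 - 378*(-1)/7 = -34471 - 1*(-54) = -34471 + 54 = -34417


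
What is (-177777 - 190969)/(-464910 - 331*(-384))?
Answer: 26339/24129 ≈ 1.0916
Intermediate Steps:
(-177777 - 190969)/(-464910 - 331*(-384)) = -368746/(-464910 + 127104) = -368746/(-337806) = -368746*(-1/337806) = 26339/24129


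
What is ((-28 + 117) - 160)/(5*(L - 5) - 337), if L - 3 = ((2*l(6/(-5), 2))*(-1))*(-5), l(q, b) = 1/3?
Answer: 213/991 ≈ 0.21493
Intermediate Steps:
l(q, b) = ⅓
L = 19/3 (L = 3 + ((2*(⅓))*(-1))*(-5) = 3 + ((⅔)*(-1))*(-5) = 3 - ⅔*(-5) = 3 + 10/3 = 19/3 ≈ 6.3333)
((-28 + 117) - 160)/(5*(L - 5) - 337) = ((-28 + 117) - 160)/(5*(19/3 - 5) - 337) = (89 - 160)/(5*(4/3) - 337) = -71/(20/3 - 337) = -71/(-991/3) = -71*(-3/991) = 213/991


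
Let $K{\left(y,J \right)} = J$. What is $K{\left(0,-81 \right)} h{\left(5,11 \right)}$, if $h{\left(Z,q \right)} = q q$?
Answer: $-9801$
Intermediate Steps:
$h{\left(Z,q \right)} = q^{2}$
$K{\left(0,-81 \right)} h{\left(5,11 \right)} = - 81 \cdot 11^{2} = \left(-81\right) 121 = -9801$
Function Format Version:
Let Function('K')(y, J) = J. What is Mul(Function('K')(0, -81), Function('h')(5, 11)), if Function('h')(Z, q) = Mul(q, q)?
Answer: -9801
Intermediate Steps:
Function('h')(Z, q) = Pow(q, 2)
Mul(Function('K')(0, -81), Function('h')(5, 11)) = Mul(-81, Pow(11, 2)) = Mul(-81, 121) = -9801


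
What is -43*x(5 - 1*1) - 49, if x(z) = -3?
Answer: 80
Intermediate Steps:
-43*x(5 - 1*1) - 49 = -43*(-3) - 49 = 129 - 49 = 80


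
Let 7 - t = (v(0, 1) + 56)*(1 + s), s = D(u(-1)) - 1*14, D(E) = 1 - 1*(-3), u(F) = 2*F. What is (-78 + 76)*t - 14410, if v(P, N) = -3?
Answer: -15378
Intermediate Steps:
D(E) = 4 (D(E) = 1 + 3 = 4)
s = -10 (s = 4 - 1*14 = 4 - 14 = -10)
t = 484 (t = 7 - (-3 + 56)*(1 - 10) = 7 - 53*(-9) = 7 - 1*(-477) = 7 + 477 = 484)
(-78 + 76)*t - 14410 = (-78 + 76)*484 - 14410 = -2*484 - 14410 = -968 - 14410 = -15378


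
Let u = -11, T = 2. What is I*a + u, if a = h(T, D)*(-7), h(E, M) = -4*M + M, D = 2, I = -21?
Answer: -893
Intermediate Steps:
h(E, M) = -3*M
a = 42 (a = -3*2*(-7) = -6*(-7) = 42)
I*a + u = -21*42 - 11 = -882 - 11 = -893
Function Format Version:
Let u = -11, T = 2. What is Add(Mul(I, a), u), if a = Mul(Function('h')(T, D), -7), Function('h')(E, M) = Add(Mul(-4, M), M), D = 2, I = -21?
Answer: -893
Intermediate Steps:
Function('h')(E, M) = Mul(-3, M)
a = 42 (a = Mul(Mul(-3, 2), -7) = Mul(-6, -7) = 42)
Add(Mul(I, a), u) = Add(Mul(-21, 42), -11) = Add(-882, -11) = -893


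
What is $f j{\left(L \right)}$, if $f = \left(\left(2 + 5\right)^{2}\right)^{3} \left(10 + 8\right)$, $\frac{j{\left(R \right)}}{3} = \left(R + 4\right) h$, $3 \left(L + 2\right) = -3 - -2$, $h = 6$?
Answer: $63530460$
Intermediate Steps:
$L = - \frac{7}{3}$ ($L = -2 + \frac{-3 - -2}{3} = -2 + \frac{-3 + 2}{3} = -2 + \frac{1}{3} \left(-1\right) = -2 - \frac{1}{3} = - \frac{7}{3} \approx -2.3333$)
$j{\left(R \right)} = 72 + 18 R$ ($j{\left(R \right)} = 3 \left(R + 4\right) 6 = 3 \left(4 + R\right) 6 = 3 \left(24 + 6 R\right) = 72 + 18 R$)
$f = 2117682$ ($f = \left(7^{2}\right)^{3} \cdot 18 = 49^{3} \cdot 18 = 117649 \cdot 18 = 2117682$)
$f j{\left(L \right)} = 2117682 \left(72 + 18 \left(- \frac{7}{3}\right)\right) = 2117682 \left(72 - 42\right) = 2117682 \cdot 30 = 63530460$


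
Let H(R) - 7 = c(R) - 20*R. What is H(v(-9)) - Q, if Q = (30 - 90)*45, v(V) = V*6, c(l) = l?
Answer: 3733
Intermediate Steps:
v(V) = 6*V
H(R) = 7 - 19*R (H(R) = 7 + (R - 20*R) = 7 - 19*R)
Q = -2700 (Q = -60*45 = -2700)
H(v(-9)) - Q = (7 - 114*(-9)) - 1*(-2700) = (7 - 19*(-54)) + 2700 = (7 + 1026) + 2700 = 1033 + 2700 = 3733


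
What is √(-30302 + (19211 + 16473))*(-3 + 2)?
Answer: -3*√598 ≈ -73.362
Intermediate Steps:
√(-30302 + (19211 + 16473))*(-3 + 2) = √(-30302 + 35684)*(-1) = √5382*(-1) = (3*√598)*(-1) = -3*√598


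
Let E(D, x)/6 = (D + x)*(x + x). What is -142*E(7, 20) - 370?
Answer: -920530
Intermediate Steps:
E(D, x) = 12*x*(D + x) (E(D, x) = 6*((D + x)*(x + x)) = 6*((D + x)*(2*x)) = 6*(2*x*(D + x)) = 12*x*(D + x))
-142*E(7, 20) - 370 = -1704*20*(7 + 20) - 370 = -1704*20*27 - 370 = -142*6480 - 370 = -920160 - 370 = -920530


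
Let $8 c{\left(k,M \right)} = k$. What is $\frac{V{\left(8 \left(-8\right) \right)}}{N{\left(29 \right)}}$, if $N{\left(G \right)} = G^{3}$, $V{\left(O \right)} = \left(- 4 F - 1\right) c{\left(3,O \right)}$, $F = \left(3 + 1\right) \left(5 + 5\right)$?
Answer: $- \frac{483}{195112} \approx -0.0024755$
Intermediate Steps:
$c{\left(k,M \right)} = \frac{k}{8}$
$F = 40$ ($F = 4 \cdot 10 = 40$)
$V{\left(O \right)} = - \frac{483}{8}$ ($V{\left(O \right)} = \left(\left(-4\right) 40 - 1\right) \frac{1}{8} \cdot 3 = \left(-160 - 1\right) \frac{3}{8} = \left(-161\right) \frac{3}{8} = - \frac{483}{8}$)
$\frac{V{\left(8 \left(-8\right) \right)}}{N{\left(29 \right)}} = - \frac{483}{8 \cdot 29^{3}} = - \frac{483}{8 \cdot 24389} = \left(- \frac{483}{8}\right) \frac{1}{24389} = - \frac{483}{195112}$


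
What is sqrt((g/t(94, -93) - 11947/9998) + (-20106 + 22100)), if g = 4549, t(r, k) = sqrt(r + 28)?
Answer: sqrt(741226183758270 + 13868900774978*sqrt(122))/609878 ≈ 49.037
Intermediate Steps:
t(r, k) = sqrt(28 + r)
sqrt((g/t(94, -93) - 11947/9998) + (-20106 + 22100)) = sqrt((4549/(sqrt(28 + 94)) - 11947/9998) + (-20106 + 22100)) = sqrt((4549/(sqrt(122)) - 11947*1/9998) + 1994) = sqrt((4549*(sqrt(122)/122) - 11947/9998) + 1994) = sqrt((4549*sqrt(122)/122 - 11947/9998) + 1994) = sqrt((-11947/9998 + 4549*sqrt(122)/122) + 1994) = sqrt(19924065/9998 + 4549*sqrt(122)/122)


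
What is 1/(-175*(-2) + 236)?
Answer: 1/586 ≈ 0.0017065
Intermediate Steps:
1/(-175*(-2) + 236) = 1/(350 + 236) = 1/586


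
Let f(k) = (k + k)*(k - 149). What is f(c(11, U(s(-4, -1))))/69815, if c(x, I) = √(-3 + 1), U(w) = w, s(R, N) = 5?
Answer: -4/69815 - 298*I*√2/69815 ≈ -5.7294e-5 - 0.0060365*I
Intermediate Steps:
c(x, I) = I*√2 (c(x, I) = √(-2) = I*√2)
f(k) = 2*k*(-149 + k) (f(k) = (2*k)*(-149 + k) = 2*k*(-149 + k))
f(c(11, U(s(-4, -1))))/69815 = (2*(I*√2)*(-149 + I*√2))/69815 = (2*I*√2*(-149 + I*√2))*(1/69815) = 2*I*√2*(-149 + I*√2)/69815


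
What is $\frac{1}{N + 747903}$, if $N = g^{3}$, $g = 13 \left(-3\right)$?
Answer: $\frac{1}{688584} \approx 1.4523 \cdot 10^{-6}$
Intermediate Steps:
$g = -39$
$N = -59319$ ($N = \left(-39\right)^{3} = -59319$)
$\frac{1}{N + 747903} = \frac{1}{-59319 + 747903} = \frac{1}{688584}$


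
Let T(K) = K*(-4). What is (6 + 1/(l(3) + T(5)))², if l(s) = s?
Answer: 10201/289 ≈ 35.298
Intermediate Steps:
T(K) = -4*K
(6 + 1/(l(3) + T(5)))² = (6 + 1/(3 - 4*5))² = (6 + 1/(3 - 20))² = (6 + 1/(-17))² = (6 - 1/17)² = (101/17)² = 10201/289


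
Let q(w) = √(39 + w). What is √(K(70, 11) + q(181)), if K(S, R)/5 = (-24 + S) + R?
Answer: √(285 + 2*√55) ≈ 17.316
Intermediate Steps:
K(S, R) = -120 + 5*R + 5*S (K(S, R) = 5*((-24 + S) + R) = 5*(-24 + R + S) = -120 + 5*R + 5*S)
√(K(70, 11) + q(181)) = √((-120 + 5*11 + 5*70) + √(39 + 181)) = √((-120 + 55 + 350) + √220) = √(285 + 2*√55)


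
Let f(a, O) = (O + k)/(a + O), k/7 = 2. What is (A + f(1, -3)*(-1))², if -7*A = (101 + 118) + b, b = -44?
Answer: 1521/4 ≈ 380.25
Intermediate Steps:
k = 14 (k = 7*2 = 14)
A = -25 (A = -((101 + 118) - 44)/7 = -(219 - 44)/7 = -⅐*175 = -25)
f(a, O) = (14 + O)/(O + a) (f(a, O) = (O + 14)/(a + O) = (14 + O)/(O + a))
(A + f(1, -3)*(-1))² = (-25 + ((14 - 3)/(-3 + 1))*(-1))² = (-25 + (11/(-2))*(-1))² = (-25 - ½*11*(-1))² = (-25 - 11/2*(-1))² = (-25 + 11/2)² = (-39/2)² = 1521/4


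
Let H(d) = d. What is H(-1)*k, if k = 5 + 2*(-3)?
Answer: 1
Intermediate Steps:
k = -1 (k = 5 - 6 = -1)
H(-1)*k = -1*(-1) = 1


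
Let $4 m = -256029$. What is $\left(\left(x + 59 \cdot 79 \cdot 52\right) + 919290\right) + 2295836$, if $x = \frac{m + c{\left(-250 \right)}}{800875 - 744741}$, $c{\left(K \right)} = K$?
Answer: $\frac{776332513899}{224536} \approx 3.4575 \cdot 10^{6}$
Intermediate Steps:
$m = - \frac{256029}{4}$ ($m = \frac{1}{4} \left(-256029\right) = - \frac{256029}{4} \approx -64007.0$)
$x = - \frac{257029}{224536}$ ($x = \frac{- \frac{256029}{4} - 250}{800875 - 744741} = - \frac{257029}{4 \cdot 56134} = \left(- \frac{257029}{4}\right) \frac{1}{56134} = - \frac{257029}{224536} \approx -1.1447$)
$\left(\left(x + 59 \cdot 79 \cdot 52\right) + 919290\right) + 2295836 = \left(\left(- \frac{257029}{224536} + 59 \cdot 79 \cdot 52\right) + 919290\right) + 2295836 = \left(\left(- \frac{257029}{224536} + 4661 \cdot 52\right) + 919290\right) + 2295836 = \left(\left(- \frac{257029}{224536} + 242372\right) + 919290\right) + 2295836 = \left(\frac{54420982363}{224536} + 919290\right) + 2295836 = \frac{260834681803}{224536} + 2295836 = \frac{776332513899}{224536}$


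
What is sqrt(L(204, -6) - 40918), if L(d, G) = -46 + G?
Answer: I*sqrt(40970) ≈ 202.41*I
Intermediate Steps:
sqrt(L(204, -6) - 40918) = sqrt((-46 - 6) - 40918) = sqrt(-52 - 40918) = sqrt(-40970) = I*sqrt(40970)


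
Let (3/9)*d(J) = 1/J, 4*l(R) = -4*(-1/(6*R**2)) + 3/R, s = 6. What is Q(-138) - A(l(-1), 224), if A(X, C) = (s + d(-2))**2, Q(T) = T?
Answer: -633/4 ≈ -158.25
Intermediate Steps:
l(R) = 1/(6*R**2) + 3/(4*R) (l(R) = (-4*(-1/(6*R**2)) + 3/R)/4 = (-(-2)/(3*R**2) + 3/R)/4 = (2/(3*R**2) + 3/R)/4 = (3/R + 2/(3*R**2))/4 = 1/(6*R**2) + 3/(4*R))
d(J) = 3/J (d(J) = 3*(1/J) = 3/J)
A(X, C) = 81/4 (A(X, C) = (6 + 3/(-2))**2 = (6 + 3*(-1/2))**2 = (6 - 3/2)**2 = (9/2)**2 = 81/4)
Q(-138) - A(l(-1), 224) = -138 - 1*81/4 = -138 - 81/4 = -633/4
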